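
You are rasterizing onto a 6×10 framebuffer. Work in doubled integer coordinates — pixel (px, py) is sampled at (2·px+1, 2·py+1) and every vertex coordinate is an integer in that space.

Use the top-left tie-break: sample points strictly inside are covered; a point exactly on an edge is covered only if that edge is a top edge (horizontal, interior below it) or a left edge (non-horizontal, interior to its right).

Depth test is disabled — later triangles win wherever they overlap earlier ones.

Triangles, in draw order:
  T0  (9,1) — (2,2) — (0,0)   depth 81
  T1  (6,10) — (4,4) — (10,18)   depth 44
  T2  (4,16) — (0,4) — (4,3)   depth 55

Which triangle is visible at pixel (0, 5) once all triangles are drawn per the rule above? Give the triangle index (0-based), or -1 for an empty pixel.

T0:
  2·area = 16
  edge (9, 1)→(2, 2): d=(-7,1) right/bottom  bias=-1
  edge (2, 2)→(0, 0): d=(-2,-2) top-left  bias=+0
  edge (0, 0)→(9, 1): d=(9,1) right/bottom  bias=-1
    (0,0)@(1, 1): e=[8,0,8] → X  [on edge]
    (1,0)@(3, 1): e=[6,4,6] → X
    (2,0)@(5, 1): e=[4,8,4] → X
    (3,0)@(7, 1): e=[2,12,2] → X
    (4,0)@(9, 1): e=[0,16,0] → .  [on edge]
    (0,1)@(1, 3): e=[-6,-4,26] → .
    (1,1)@(3, 3): e=[-8,0,24] → .  [on edge]
    (2,1)@(5, 3): e=[-10,4,22] → .
    (3,1)@(7, 3): e=[-12,8,20] → .
    (2,2)@(5, 5): e=[-24,0,40] → .  [on edge]
    (3,3)@(7, 7): e=[-40,0,56] → .  [on edge]
    (4,4)@(9, 9): e=[-56,0,72] → .  [on edge]
    (5,5)@(11, 11): e=[-72,0,88] → .  [on edge]
  covered (4 px):
    X X X X . .
    . . . . . .
    . . . . . .
    . . . . . .
    . . . . . .
    . . . . . .
    . . . . . .
    . . . . . .
    . . . . . .
    . . . . . .
T1:
  2·area = 8
  edge (6, 10)→(4, 4): d=(-2,-6) top-left  bias=+0
  edge (4, 4)→(10, 18): d=(6,14) right/bottom  bias=-1
  edge (10, 18)→(6, 10): d=(-4,-8) top-left  bias=+0
    (1,0)@(3, 1): e=[0,-4,12] → .  [on edge]
    (2,3)@(5, 7): e=[0,4,4] → X  [on edge]
    (3,3)@(7, 7): e=[12,-24,20] → .
    (2,4)@(5, 9): e=[-4,16,-4] → .
    (3,5)@(7, 11): e=[4,0,4] → .  [on edge]
    (3,6)@(7, 13): e=[0,12,-4] → .  [on edge]
    (4,9)@(9, 19): e=[0,20,-12] → .  [on edge]
  covered (1 px):
    . . . . . .
    . . . . . .
    . . . . . .
    . . X . . .
    . . . . . .
    . . . . . .
    . . . . . .
    . . . . . .
    . . . . . .
    . . . . . .
T2:
  2·area = 52
  edge (4, 16)→(0, 4): d=(-4,-12) top-left  bias=+0
  edge (0, 4)→(4, 3): d=(4,-1) top-left  bias=+0
  edge (4, 3)→(4, 16): d=(0,13) right/bottom  bias=-1
    (0,2)@(1, 5): e=[8,5,39] → X
    (1,2)@(3, 5): e=[32,7,13] → X
    (2,2)@(5, 5): e=[56,9,-13] → .
    (0,3)@(1, 7): e=[0,13,39] → X  [on edge]
    (2,3)@(5, 7): e=[48,17,-13] → .
    (0,4)@(1, 9): e=[-8,21,39] → .
    (1,4)@(3, 9): e=[16,23,13] → X
    (2,4)@(5, 9): e=[40,25,-13] → .
    (1,5)@(3, 11): e=[8,31,13] → X
    (2,5)@(5, 11): e=[32,33,-13] → .
    (1,6)@(3, 13): e=[0,39,13] → X  [on edge]
    (2,6)@(5, 13): e=[24,41,-13] → .
    (2,9)@(5, 19): e=[0,65,-13] → .  [on edge]
  covered (7 px):
    . . . . . .
    . . . . . .
    X X . . . .
    X X . . . .
    . X . . . .
    . X . . . .
    . X . . . .
    . . . . . .
    . . . . . .
    . . . . . .

Z-buffer (winner per pixel, '.' = empty):
  0 0 0 0 . .
  . . . . . .
  2 2 . . . .
  2 2 1 . . .
  . 2 . . . .
  . 2 . . . .
  . 2 . . . .
  . . . . . .
  . . . . . .
  . . . . . .

Final: -1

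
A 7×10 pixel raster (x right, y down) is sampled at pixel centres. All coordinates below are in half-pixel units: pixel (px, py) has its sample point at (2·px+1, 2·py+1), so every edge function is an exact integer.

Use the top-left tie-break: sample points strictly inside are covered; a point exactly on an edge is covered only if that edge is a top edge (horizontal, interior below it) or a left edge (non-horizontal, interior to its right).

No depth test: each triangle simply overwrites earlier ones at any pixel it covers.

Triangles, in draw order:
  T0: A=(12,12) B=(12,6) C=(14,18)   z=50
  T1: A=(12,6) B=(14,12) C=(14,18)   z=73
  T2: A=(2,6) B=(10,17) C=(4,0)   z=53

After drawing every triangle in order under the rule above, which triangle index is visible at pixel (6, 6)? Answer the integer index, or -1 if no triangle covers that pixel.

T0:
  2·area = 12
  edge (12, 12)→(12, 6): d=(0,-6) top-left  bias=+0
  edge (12, 6)→(14, 18): d=(2,12) right/bottom  bias=-1
  edge (14, 18)→(12, 12): d=(-2,-6) top-left  bias=+0
    (4,1)@(9, 3): e=[-18,30,0] → ·  [on edge]
    (5,4)@(11, 9): e=[-6,18,0] → ·  [on edge]
    (6,6)@(13, 13): e=[6,2,4] → #
    (6,7)@(13, 15): e=[6,6,0] → #  [on edge]
    (6,8)@(13, 17): e=[6,10,-4] → ·
  covered (2 px):
    · · · · · · ·
    · · · · · · ·
    · · · · · · ·
    · · · · · · ·
    · · · · · · ·
    · · · · · · ·
    · · · · · · #
    · · · · · · #
    · · · · · · ·
    · · · · · · ·
T1:
  2·area = 12
  edge (12, 6)→(14, 12): d=(2,6) right/bottom  bias=-1
  edge (14, 12)→(14, 18): d=(0,6) right/bottom  bias=-1
  edge (14, 18)→(12, 6): d=(-2,-12) top-left  bias=+0
    (5,1)@(11, 3): e=[0,18,-6] → ·  [on edge]
    (6,4)@(13, 9): e=[0,6,6] → ·  [on edge]
    (6,5)@(13, 11): e=[4,6,2] → #
    (6,6)@(13, 13): e=[8,6,-2] → ·
  covered (1 px):
    · · · · · · ·
    · · · · · · ·
    · · · · · · ·
    · · · · · · ·
    · · · · · · ·
    · · · · · · #
    · · · · · · ·
    · · · · · · ·
    · · · · · · ·
    · · · · · · ·
T2:
  2·area = 70  (B↔C swapped to make it positive)
  edge (2, 6)→(4, 0): d=(2,-6) top-left  bias=+0
  edge (4, 0)→(10, 17): d=(6,17) right/bottom  bias=-1
  edge (10, 17)→(2, 6): d=(-8,-11) top-left  bias=+0
    (1,1)@(3, 3): e=[0,35,35] → #  [on edge]
    (2,1)@(5, 3): e=[12,1,57] → #
    (3,1)@(7, 3): e=[24,-33,79] → ·
    (1,2)@(3, 5): e=[4,47,19] → #
    (3,2)@(7, 5): e=[28,-21,63] → ·
    (1,3)@(3, 7): e=[8,59,3] → #
    (3,3)@(7, 7): e=[32,-9,47] → ·
    (0,4)@(1, 9): e=[0,105,-35] → ·  [on edge]
    (1,4)@(3, 9): e=[12,71,-13] → ·
    (2,4)@(5, 9): e=[24,37,9] → #
    (3,4)@(7, 9): e=[36,3,31] → #
    (4,4)@(9, 9): e=[48,-31,53] → ·
  covered (10 px):
    · · · · · · ·
    · # # · · · ·
    · # # · · · ·
    · # # · · · ·
    · · # # · · ·
    · · · # · · ·
    · · · · · · ·
    · · · · # · ·
    · · · · · · ·
    · · · · · · ·

Z-buffer (winner per pixel, '.' = empty):
  . . . . . . .
  . 2 2 . . . .
  . 2 2 . . . .
  . 2 2 . . . .
  . . 2 2 . . .
  . . . 2 . . 1
  . . . . . . 0
  . . . . 2 . 0
  . . . . . . .
  . . . . . . .

Answer: 0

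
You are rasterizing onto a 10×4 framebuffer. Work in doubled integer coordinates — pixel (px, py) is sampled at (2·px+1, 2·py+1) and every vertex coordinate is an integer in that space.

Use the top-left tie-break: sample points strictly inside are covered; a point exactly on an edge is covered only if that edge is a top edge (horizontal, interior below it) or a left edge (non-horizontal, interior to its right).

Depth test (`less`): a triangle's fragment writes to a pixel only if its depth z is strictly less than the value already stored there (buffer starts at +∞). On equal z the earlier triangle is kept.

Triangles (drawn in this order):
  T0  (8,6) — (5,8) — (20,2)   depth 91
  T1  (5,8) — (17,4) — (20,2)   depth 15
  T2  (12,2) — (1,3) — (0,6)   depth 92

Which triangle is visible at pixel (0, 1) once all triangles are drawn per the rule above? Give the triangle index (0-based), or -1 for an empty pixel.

T0:
  2·area = 12  (B↔C swapped to make it positive)
  edge (8, 6)→(20, 2): d=(12,-4) top-left  bias=+0
  edge (20, 2)→(5, 8): d=(-15,6) right/bottom  bias=-1
  edge (5, 8)→(8, 6): d=(3,-2) top-left  bias=+0
    (8,1)@(17, 3): e=[0,3,9] → X  [on edge]
    (9,1)@(19, 3): e=[8,-9,13] → .
    (5,2)@(11, 5): e=[0,9,3] → X  [on edge]
    (6,2)@(13, 5): e=[8,-3,7] → .
    (8,2)@(17, 5): e=[24,-27,15] → .
    (2,3)@(5, 7): e=[0,15,-3] → .  [on edge]
    (3,3)@(7, 7): e=[8,3,1] → X
    (4,3)@(9, 7): e=[16,-9,5] → .
    (5,3)@(11, 7): e=[24,-21,9] → .
  covered (3 px):
    . . . . . . . . . .
    . . . . . . . . X .
    . . . . . X . . . .
    . . . X . . . . . .
T1:
  2·area = 12  (B↔C swapped to make it positive)
  edge (5, 8)→(20, 2): d=(15,-6) top-left  bias=+0
  edge (20, 2)→(17, 4): d=(-3,2) right/bottom  bias=-1
  edge (17, 4)→(5, 8): d=(-12,4) right/bottom  bias=-1
    (6,2)@(13, 5): e=[3,5,4] → X
    (7,2)@(15, 5): e=[15,1,-4] → .
    (6,3)@(13, 7): e=[33,-1,-20] → .
  covered (1 px):
    . . . . . . . . . .
    . . . . . . . . . .
    . . . . . . X . . .
    . . . . . . . . . .
T2:
  2·area = 32  (B↔C swapped to make it positive)
  edge (12, 2)→(0, 6): d=(-12,4) right/bottom  bias=-1
  edge (0, 6)→(1, 3): d=(1,-3) top-left  bias=+0
  edge (1, 3)→(12, 2): d=(11,-1) top-left  bias=+0
    (7,0)@(15, 1): e=[0,40,-8] → .  [on edge]
    (0,1)@(1, 3): e=[32,0,0] → X  [on edge]
    (1,1)@(3, 3): e=[24,6,2] → X
    (2,1)@(5, 3): e=[16,12,4] → X
    (3,1)@(7, 3): e=[8,18,6] → X
    (4,1)@(9, 3): e=[0,24,8] → .  [on edge]
    (0,2)@(1, 5): e=[8,2,22] → X
    (1,2)@(3, 5): e=[0,8,24] → .  [on edge]
    (2,2)@(5, 5): e=[-8,14,26] → .
    (3,2)@(7, 5): e=[-16,20,28] → .
    (0,3)@(1, 7): e=[-16,4,44] → .
  covered (5 px):
    . . . . . . . . . .
    X X X X . . . . . .
    X . . . . . . . . .
    . . . . . . . . . .

Z-buffer (winner per pixel, '.' = empty):
  . . . . . . . . . .
  2 2 2 2 . . . . 0 .
  2 . . . . 0 1 . . .
  . . . 0 . . . . . .

Final: 2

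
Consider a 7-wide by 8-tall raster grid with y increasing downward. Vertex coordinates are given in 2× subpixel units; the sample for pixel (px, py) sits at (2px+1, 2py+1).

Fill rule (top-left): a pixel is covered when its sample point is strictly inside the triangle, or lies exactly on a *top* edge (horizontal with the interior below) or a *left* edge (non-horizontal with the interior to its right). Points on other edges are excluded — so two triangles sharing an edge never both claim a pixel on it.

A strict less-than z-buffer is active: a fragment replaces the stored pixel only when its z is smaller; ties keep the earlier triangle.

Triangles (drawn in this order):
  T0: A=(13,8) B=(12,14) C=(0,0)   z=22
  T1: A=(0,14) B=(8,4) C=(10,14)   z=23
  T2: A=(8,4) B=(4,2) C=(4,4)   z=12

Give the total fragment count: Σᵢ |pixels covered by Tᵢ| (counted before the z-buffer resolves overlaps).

T0:
  2·area = 86
  edge (13, 8)→(12, 14): d=(-1,6) right/bottom  bias=-1
  edge (12, 14)→(0, 0): d=(-12,-14) top-left  bias=+0
  edge (0, 0)→(13, 8): d=(13,8) right/bottom  bias=-1
    (0,0)@(1, 1): e=[79,2,5] → X
    (1,0)@(3, 1): e=[67,30,-11] → .
    (0,1)@(1, 3): e=[77,-22,31] → .
    (1,1)@(3, 3): e=[65,6,15] → X
    (2,1)@(5, 3): e=[53,34,-1] → .
    (1,2)@(3, 5): e=[63,-18,41] → .
    (2,2)@(5, 5): e=[51,10,25] → X
    (3,2)@(7, 5): e=[39,38,9] → X
    (4,2)@(9, 5): e=[27,66,-7] → .
    (2,3)@(5, 7): e=[49,-14,51] → .
    (3,3)@(7, 7): e=[37,14,35] → X
    (4,3)@(9, 7): e=[25,42,19] → X
  covered (10 px):
    X . . . . . .
    . X . . . . .
    . . X X . . .
    . . . X X X .
    . . . . X X .
    . . . . . X .
    . . . . . . .
    . . . . . . .
T1:
  2·area = 100
  edge (0, 14)→(8, 4): d=(8,-10) top-left  bias=+0
  edge (8, 4)→(10, 14): d=(2,10) right/bottom  bias=-1
  edge (10, 14)→(0, 14): d=(-10,0) right/bottom  bias=-1
    (3,3)@(7, 7): e=[14,16,70] → X
    (4,3)@(9, 7): e=[34,-4,70] → .
    (2,4)@(5, 9): e=[10,40,50] → X
    (4,4)@(9, 9): e=[50,0,50] → .  [on edge]
    (1,5)@(3, 11): e=[6,64,30] → X
    (4,5)@(9, 11): e=[66,4,30] → X
    (5,5)@(11, 11): e=[86,-16,30] → .
    (0,6)@(1, 13): e=[2,88,10] → X
    (5,6)@(11, 13): e=[102,-12,10] → .
    (0,7)@(1, 15): e=[18,92,-10] → .
    (1,7)@(3, 15): e=[38,72,-10] → .
    (2,7)@(5, 15): e=[58,52,-10] → .
  covered (12 px):
    . . . . . . .
    . . . . . . .
    . . . . . . .
    . . . X . . .
    . . X X . . .
    . X X X X . .
    X X X X X . .
    . . . . . . .
T2:
  2·area = 8  (B↔C swapped to make it positive)
  edge (8, 4)→(4, 4): d=(-4,0) right/bottom  bias=-1
  edge (4, 4)→(4, 2): d=(0,-2) top-left  bias=+0
  edge (4, 2)→(8, 4): d=(4,2) right/bottom  bias=-1
    (2,1)@(5, 3): e=[4,2,2] → X
    (3,1)@(7, 3): e=[4,6,-2] → .
    (2,2)@(5, 5): e=[-4,2,10] → .
  covered (1 px):
    . . . . . . .
    . . X . . . .
    . . . . . . .
    . . . . . . .
    . . . . . . .
    . . . . . . .
    . . . . . . .
    . . . . . . .

Result: 23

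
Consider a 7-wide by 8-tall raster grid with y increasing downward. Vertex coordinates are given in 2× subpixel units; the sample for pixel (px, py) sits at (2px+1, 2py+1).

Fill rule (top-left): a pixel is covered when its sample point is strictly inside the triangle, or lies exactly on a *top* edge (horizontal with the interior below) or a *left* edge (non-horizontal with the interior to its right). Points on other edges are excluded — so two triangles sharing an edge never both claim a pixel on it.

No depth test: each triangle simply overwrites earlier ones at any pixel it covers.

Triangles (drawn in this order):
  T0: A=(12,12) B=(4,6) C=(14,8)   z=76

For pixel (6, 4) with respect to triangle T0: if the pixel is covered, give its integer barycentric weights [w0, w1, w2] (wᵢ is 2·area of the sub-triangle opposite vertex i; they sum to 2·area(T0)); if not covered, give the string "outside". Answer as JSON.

T0:
  2·area = 44
  edge (12, 12)→(4, 6): d=(-8,-6) top-left  bias=+0
  edge (4, 6)→(14, 8): d=(10,2) right/bottom  bias=-1
  edge (14, 8)→(12, 12): d=(-2,4) right/bottom  bias=-1
    (3,3)@(7, 7): e=[10,4,30] → #
    (4,3)@(9, 7): e=[22,0,22] → ·  [on edge]
    (3,4)@(7, 9): e=[-6,24,26] → ·
    (4,4)@(9, 9): e=[6,20,18] → #
    (5,4)@(11, 9): e=[18,16,10] → #
    (6,4)@(13, 9): e=[30,12,2] → #
    (4,5)@(9, 11): e=[-10,40,14] → ·
    (5,5)@(11, 11): e=[2,36,6] → #
    (6,5)@(13, 11): e=[14,32,-2] → ·
    (5,6)@(11, 13): e=[-14,56,2] → ·
  covered (5 px):
    · · · · · · ·
    · · · · · · ·
    · · · · · · ·
    · · · # · · ·
    · · · · # # #
    · · · · · # ·
    · · · · · · ·
    · · · · · · ·

Result: [12,2,30]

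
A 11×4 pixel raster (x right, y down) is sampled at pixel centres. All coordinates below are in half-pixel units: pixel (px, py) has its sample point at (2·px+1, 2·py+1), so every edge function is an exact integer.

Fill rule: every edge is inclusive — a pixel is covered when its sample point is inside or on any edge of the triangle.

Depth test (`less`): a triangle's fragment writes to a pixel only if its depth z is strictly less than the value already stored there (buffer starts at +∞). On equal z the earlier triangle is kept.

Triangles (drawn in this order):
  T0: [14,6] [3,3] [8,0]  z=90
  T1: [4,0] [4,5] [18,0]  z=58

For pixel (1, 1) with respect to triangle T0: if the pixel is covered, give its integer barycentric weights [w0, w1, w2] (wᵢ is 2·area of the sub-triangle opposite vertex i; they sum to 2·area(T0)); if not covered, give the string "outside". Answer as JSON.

T0:
  2·area = 48
  edge (14, 6)→(3, 3): d=(-11,-3) inclusive
  edge (3, 3)→(8, 0): d=(5,-3) inclusive
  edge (8, 0)→(14, 6): d=(6,6) inclusive
    (3,0)@(7, 1): e=[34,2,12] → X
    (4,0)@(9, 1): e=[40,8,0] → X  [on edge]
    (5,0)@(11, 1): e=[46,14,-12] → .
    (1,1)@(3, 3): e=[0,0,48] → X  [on edge]
    (2,1)@(5, 3): e=[6,6,36] → X
    (5,1)@(11, 3): e=[24,24,0] → X  [on edge]
    (6,1)@(13, 3): e=[30,30,-12] → .
    (1,2)@(3, 5): e=[-22,10,60] → .
    (2,2)@(5, 5): e=[-16,16,48] → .
    (3,2)@(7, 5): e=[-10,22,36] → .
    (4,2)@(9, 5): e=[-4,28,24] → .
    (5,2)@(11, 5): e=[2,34,12] → X
    (6,2)@(13, 5): e=[8,40,0] → X  [on edge]
    (7,3)@(15, 7): e=[-8,56,0] → .  [on edge]
  covered (9 px):
    . . . X X . . . . . .
    . X X X X X . . . . .
    . . . . . X X . . . .
    . . . . . . . . . . .
T1:
  2·area = 70  (B↔C swapped to make it positive)
  edge (4, 0)→(18, 0): d=(14,0) inclusive
  edge (18, 0)→(4, 5): d=(-14,5) inclusive
  edge (4, 5)→(4, 0): d=(0,-5) inclusive
    (2,0)@(5, 1): e=[14,51,5] → X
    (3,0)@(7, 1): e=[14,41,15] → X
    (4,0)@(9, 1): e=[14,31,25] → X
    (5,0)@(11, 1): e=[14,21,35] → X
    (6,0)@(13, 1): e=[14,11,45] → X
    (7,0)@(15, 1): e=[14,1,55] → X
    (8,0)@(17, 1): e=[14,-9,65] → .
    (2,1)@(5, 3): e=[42,23,5] → X
    (5,1)@(11, 3): e=[42,-7,35] → .
    (6,1)@(13, 3): e=[42,-17,45] → .
    (7,1)@(15, 3): e=[42,-27,55] → .
    (2,2)@(5, 5): e=[70,-5,5] → .
  covered (9 px):
    . . X X X X X X . . .
    . . X X X . . . . . .
    . . . . . . . . . . .
    . . . . . . . . . . .

Answer: [0,48,0]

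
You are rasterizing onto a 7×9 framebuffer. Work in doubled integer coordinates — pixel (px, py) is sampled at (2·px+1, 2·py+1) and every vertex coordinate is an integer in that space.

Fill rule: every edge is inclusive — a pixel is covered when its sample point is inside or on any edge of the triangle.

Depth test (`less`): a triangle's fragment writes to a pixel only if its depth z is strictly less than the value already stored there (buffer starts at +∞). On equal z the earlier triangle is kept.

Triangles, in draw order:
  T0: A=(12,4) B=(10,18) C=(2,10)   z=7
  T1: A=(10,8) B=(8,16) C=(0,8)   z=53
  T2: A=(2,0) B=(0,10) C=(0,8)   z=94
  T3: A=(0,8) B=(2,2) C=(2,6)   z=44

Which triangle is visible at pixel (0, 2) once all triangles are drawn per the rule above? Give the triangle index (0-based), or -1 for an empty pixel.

T0:
  2·area = 128
  edge (12, 4)→(10, 18): d=(-2,14) inclusive
  edge (10, 18)→(2, 10): d=(-8,-8) inclusive
  edge (2, 10)→(12, 4): d=(10,-6) inclusive
    (5,2)@(11, 5): e=[12,112,4] → #
    (6,2)@(13, 5): e=[-16,128,16] → ·
    (3,3)@(7, 7): e=[64,64,0] → #  [on edge]
    (4,3)@(9, 7): e=[36,80,12] → #
    (6,3)@(13, 7): e=[-20,112,36] → ·
    (0,4)@(1, 9): e=[144,0,-16] → ·  [on edge]
    (2,4)@(5, 9): e=[88,32,8] → #
    (6,4)@(13, 9): e=[-24,96,56] → ·
    (1,5)@(3, 11): e=[112,0,16] → #  [on edge]
    (5,5)@(11, 11): e=[0,64,64] → #  [on edge]
    (6,5)@(13, 11): e=[-28,80,76] → ·
    (1,6)@(3, 13): e=[108,-16,36] → ·
    (2,6)@(5, 13): e=[80,0,48] → #  [on edge]
    (3,7)@(7, 15): e=[48,0,80] → #  [on edge]
    (4,8)@(9, 17): e=[16,0,112] → #  [on edge]
  covered (19 px):
    · · · · · · ·
    · · · · · · ·
    · · · · · # ·
    · · · # # # ·
    · · # # # # ·
    · # # # # # ·
    · · # # # · ·
    · · · # # · ·
    · · · · # · ·
T1:
  2·area = 80
  edge (10, 8)→(8, 16): d=(-2,8) inclusive
  edge (8, 16)→(0, 8): d=(-8,-8) inclusive
  edge (0, 8)→(10, 8): d=(10,0) inclusive
    (0,4)@(1, 9): e=[70,0,10] → #  [on edge]
    (1,4)@(3, 9): e=[54,16,10] → #
    (2,4)@(5, 9): e=[38,32,10] → #
    (3,4)@(7, 9): e=[22,48,10] → #
    (4,4)@(9, 9): e=[6,64,10] → #
    (5,4)@(11, 9): e=[-10,80,10] → ·
    (0,5)@(1, 11): e=[66,-16,30] → ·
    (1,5)@(3, 11): e=[50,0,30] → #  [on edge]
    (5,5)@(11, 11): e=[-14,64,30] → ·
    (1,6)@(3, 13): e=[46,-16,50] → ·
    (2,6)@(5, 13): e=[30,0,50] → #  [on edge]
    (4,6)@(9, 13): e=[-2,32,50] → ·
    (3,7)@(7, 15): e=[10,0,70] → #  [on edge]
    (4,8)@(9, 17): e=[-10,0,90] → ·  [on edge]
  covered (12 px):
    · · · · · · ·
    · · · · · · ·
    · · · · · · ·
    · · · · · · ·
    # # # # # · ·
    · # # # # · ·
    · · # # · · ·
    · · · # · · ·
    · · · · · · ·
T2:
  2·area = 4
  edge (2, 0)→(0, 10): d=(-2,10) inclusive
  edge (0, 10)→(0, 8): d=(0,-2) inclusive
  edge (0, 8)→(2, 0): d=(2,-8) inclusive
    (0,2)@(1, 5): e=[0,2,2] → #  [on edge]
    (1,2)@(3, 5): e=[-20,6,18] → ·
    (0,3)@(1, 7): e=[-4,2,6] → ·
  covered (1 px):
    · · · · · · ·
    · · · · · · ·
    # · · · · · ·
    · · · · · · ·
    · · · · · · ·
    · · · · · · ·
    · · · · · · ·
    · · · · · · ·
    · · · · · · ·
T3:
  2·area = 8
  edge (0, 8)→(2, 2): d=(2,-6) inclusive
  edge (2, 2)→(2, 6): d=(0,4) inclusive
  edge (2, 6)→(0, 8): d=(-2,2) inclusive
    (3,0)@(7, 1): e=[28,-20,0] → ·  [on edge]
    (2,1)@(5, 3): e=[20,-12,0] → ·  [on edge]
    (0,2)@(1, 5): e=[0,4,4] → #  [on edge]
    (1,2)@(3, 5): e=[12,-4,0] → ·  [on edge]
    (0,3)@(1, 7): e=[4,4,0] → #  [on edge]
    (1,3)@(3, 7): e=[16,-4,-4] → ·
    (0,4)@(1, 9): e=[8,4,-4] → ·
  covered (2 px):
    · · · · · · ·
    · · · · · · ·
    # · · · · · ·
    # · · · · · ·
    · · · · · · ·
    · · · · · · ·
    · · · · · · ·
    · · · · · · ·
    · · · · · · ·

Z-buffer (winner per pixel, '.' = empty):
  . . . . . . .
  . . . . . . .
  3 . . . . 0 .
  3 . . 0 0 0 .
  1 1 0 0 0 0 .
  . 0 0 0 0 0 .
  . . 0 0 0 . .
  . . . 0 0 . .
  . . . . 0 . .

Result: 3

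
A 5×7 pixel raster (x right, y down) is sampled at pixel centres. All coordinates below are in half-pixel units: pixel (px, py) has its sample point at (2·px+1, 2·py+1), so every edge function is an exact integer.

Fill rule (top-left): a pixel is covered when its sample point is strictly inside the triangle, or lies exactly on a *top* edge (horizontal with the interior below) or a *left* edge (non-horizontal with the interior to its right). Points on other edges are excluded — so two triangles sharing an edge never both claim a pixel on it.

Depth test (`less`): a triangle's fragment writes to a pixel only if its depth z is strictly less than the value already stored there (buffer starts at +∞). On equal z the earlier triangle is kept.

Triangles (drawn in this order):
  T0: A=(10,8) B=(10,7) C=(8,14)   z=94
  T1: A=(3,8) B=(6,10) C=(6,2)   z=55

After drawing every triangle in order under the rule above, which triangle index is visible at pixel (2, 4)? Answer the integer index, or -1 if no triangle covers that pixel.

T0:
  2·area = 2  (B↔C swapped to make it positive)
  edge (10, 8)→(8, 14): d=(-2,6) right/bottom  bias=-1
  edge (8, 14)→(10, 7): d=(2,-7) top-left  bias=+0
  edge (10, 7)→(10, 8): d=(0,1) right/bottom  bias=-1
    (4,5)@(9, 11): e=[0,1,1] → ·  [on edge]
  covered (0 px):
    · · · · ·
    · · · · ·
    · · · · ·
    · · · · ·
    · · · · ·
    · · · · ·
    · · · · ·
T1:
  2·area = 24  (B↔C swapped to make it positive)
  edge (3, 8)→(6, 2): d=(3,-6) top-left  bias=+0
  edge (6, 2)→(6, 10): d=(0,8) right/bottom  bias=-1
  edge (6, 10)→(3, 8): d=(-3,-2) top-left  bias=+0
    (2,2)@(5, 5): e=[3,8,13] → #
    (3,2)@(7, 5): e=[15,-8,17] → ·
    (2,3)@(5, 7): e=[9,8,7] → #
    (3,3)@(7, 7): e=[21,-8,11] → ·
    (2,4)@(5, 9): e=[15,8,1] → #
    (3,4)@(7, 9): e=[27,-8,5] → ·
    (2,5)@(5, 11): e=[21,8,-5] → ·
  covered (3 px):
    · · · · ·
    · · · · ·
    · · # · ·
    · · # · ·
    · · # · ·
    · · · · ·
    · · · · ·

Z-buffer (winner per pixel, '.' = empty):
  . . . . .
  . . . . .
  . . 1 . .
  . . 1 . .
  . . 1 . .
  . . . . .
  . . . . .

Answer: 1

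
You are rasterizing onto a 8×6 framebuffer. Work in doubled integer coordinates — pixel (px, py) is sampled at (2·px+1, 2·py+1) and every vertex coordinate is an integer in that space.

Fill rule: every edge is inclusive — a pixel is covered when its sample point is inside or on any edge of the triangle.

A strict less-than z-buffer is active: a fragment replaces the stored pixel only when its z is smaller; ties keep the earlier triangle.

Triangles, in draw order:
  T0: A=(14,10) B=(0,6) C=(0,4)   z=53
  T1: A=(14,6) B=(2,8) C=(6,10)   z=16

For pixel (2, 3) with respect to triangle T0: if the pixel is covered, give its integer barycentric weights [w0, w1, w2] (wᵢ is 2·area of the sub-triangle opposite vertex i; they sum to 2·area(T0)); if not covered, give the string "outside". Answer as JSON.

T0:
  2·area = 28
  edge (14, 10)→(0, 6): d=(-14,-4) inclusive
  edge (0, 6)→(0, 4): d=(0,-2) inclusive
  edge (0, 4)→(14, 10): d=(14,6) inclusive
    (0,2)@(1, 5): e=[18,2,8] → X
    (1,2)@(3, 5): e=[26,6,-4] → .
    (0,3)@(1, 7): e=[-10,2,36] → .
    (2,3)@(5, 7): e=[6,10,12] → X
    (3,3)@(7, 7): e=[14,14,0] → X  [on edge]
    (4,3)@(9, 7): e=[22,18,-12] → .
    (2,4)@(5, 9): e=[-22,10,40] → .
    (3,4)@(7, 9): e=[-14,14,28] → .
    (5,4)@(11, 9): e=[2,22,4] → X
    (6,4)@(13, 9): e=[10,26,-8] → .
    (5,5)@(11, 11): e=[-26,22,32] → .
  covered (4 px):
    . . . . . . . .
    . . . . . . . .
    X . . . . . . .
    . . X X . . . .
    . . . . . X . .
    . . . . . . . .
T1:
  2·area = 32  (B↔C swapped to make it positive)
  edge (14, 6)→(6, 10): d=(-8,4) inclusive
  edge (6, 10)→(2, 8): d=(-4,-2) inclusive
  edge (2, 8)→(14, 6): d=(12,-2) inclusive
    (4,3)@(9, 7): e=[12,18,2] → X
    (5,3)@(11, 7): e=[4,22,6] → X
    (6,3)@(13, 7): e=[-4,26,10] → .
    (2,4)@(5, 9): e=[12,2,18] → X
    (3,4)@(7, 9): e=[4,6,22] → X
    (4,4)@(9, 9): e=[-4,10,26] → .
    (5,4)@(11, 9): e=[-12,14,30] → .
    (2,5)@(5, 11): e=[-4,-6,42] → .
    (3,5)@(7, 11): e=[-12,-2,46] → .
  covered (4 px):
    . . . . . . . .
    . . . . . . . .
    . . . . . . . .
    . . . . X X . .
    . . X X . . . .
    . . . . . . . .

Result: [10,12,6]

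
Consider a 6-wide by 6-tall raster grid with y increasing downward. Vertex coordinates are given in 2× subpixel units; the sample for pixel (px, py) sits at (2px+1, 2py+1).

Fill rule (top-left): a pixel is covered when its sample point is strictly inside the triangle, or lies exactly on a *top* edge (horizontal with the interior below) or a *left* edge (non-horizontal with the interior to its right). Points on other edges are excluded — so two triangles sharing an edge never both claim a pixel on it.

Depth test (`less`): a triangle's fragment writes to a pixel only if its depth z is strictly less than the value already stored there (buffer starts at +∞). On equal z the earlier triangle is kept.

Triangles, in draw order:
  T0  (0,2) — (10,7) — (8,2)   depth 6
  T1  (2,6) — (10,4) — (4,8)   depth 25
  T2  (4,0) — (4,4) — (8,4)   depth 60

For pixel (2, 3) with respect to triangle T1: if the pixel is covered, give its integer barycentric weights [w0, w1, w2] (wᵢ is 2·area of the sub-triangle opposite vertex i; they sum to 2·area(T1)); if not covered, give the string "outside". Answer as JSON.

T0:
  2·area = 40  (B↔C swapped to make it positive)
  edge (0, 2)→(8, 2): d=(8,0) top-left  bias=+0
  edge (8, 2)→(10, 7): d=(2,5) right/bottom  bias=-1
  edge (10, 7)→(0, 2): d=(-10,-5) top-left  bias=+0
    (1,1)@(3, 3): e=[8,27,5] → █
    (2,1)@(5, 3): e=[8,17,15] → █
    (3,1)@(7, 3): e=[8,7,25] → █
    (4,1)@(9, 3): e=[8,-3,35] → ·
    (1,2)@(3, 5): e=[24,31,-15] → ·
    (2,2)@(5, 5): e=[24,21,-5] → ·
    (3,2)@(7, 5): e=[24,11,5] → █
    (4,2)@(9, 5): e=[24,1,15] → █
    (5,2)@(11, 5): e=[24,-9,25] → ·
    (3,3)@(7, 7): e=[40,15,-15] → ·
    (4,3)@(9, 7): e=[40,5,-5] → ·
  covered (5 px):
    · · · · · ·
    · █ █ █ · ·
    · · · █ █ ·
    · · · · · ·
    · · · · · ·
    · · · · · ·
T1:
  2·area = 20
  edge (2, 6)→(10, 4): d=(8,-2) top-left  bias=+0
  edge (10, 4)→(4, 8): d=(-6,4) right/bottom  bias=-1
  edge (4, 8)→(2, 6): d=(-2,-2) top-left  bias=+0
    (0,2)@(1, 5): e=[-10,30,0] → ·  [on edge]
    (3,2)@(7, 5): e=[2,6,12] → █
    (4,2)@(9, 5): e=[6,-2,16] → ·
    (1,3)@(3, 7): e=[10,10,0] → █  [on edge]
    (2,3)@(5, 7): e=[14,2,4] → █
    (3,3)@(7, 7): e=[18,-6,8] → ·
    (1,4)@(3, 9): e=[26,-2,-4] → ·
    (2,4)@(5, 9): e=[30,-10,0] → ·  [on edge]
    (3,5)@(7, 11): e=[50,-30,0] → ·  [on edge]
  covered (3 px):
    · · · · · ·
    · · · · · ·
    · · · █ · ·
    · █ █ · · ·
    · · · · · ·
    · · · · · ·
T2:
  2·area = 16  (B↔C swapped to make it positive)
  edge (4, 0)→(8, 4): d=(4,4) right/bottom  bias=-1
  edge (8, 4)→(4, 4): d=(-4,0) right/bottom  bias=-1
  edge (4, 4)→(4, 0): d=(0,-4) top-left  bias=+0
    (2,0)@(5, 1): e=[0,12,4] → ·  [on edge]
    (2,1)@(5, 3): e=[8,4,4] → █
    (3,1)@(7, 3): e=[0,4,12] → ·  [on edge]
    (2,2)@(5, 5): e=[16,-4,4] → ·
    (4,2)@(9, 5): e=[0,-4,20] → ·  [on edge]
    (5,3)@(11, 7): e=[0,-12,28] → ·  [on edge]
  covered (1 px):
    · · · · · ·
    · · █ · · ·
    · · · · · ·
    · · · · · ·
    · · · · · ·
    · · · · · ·

Answer: [2,4,14]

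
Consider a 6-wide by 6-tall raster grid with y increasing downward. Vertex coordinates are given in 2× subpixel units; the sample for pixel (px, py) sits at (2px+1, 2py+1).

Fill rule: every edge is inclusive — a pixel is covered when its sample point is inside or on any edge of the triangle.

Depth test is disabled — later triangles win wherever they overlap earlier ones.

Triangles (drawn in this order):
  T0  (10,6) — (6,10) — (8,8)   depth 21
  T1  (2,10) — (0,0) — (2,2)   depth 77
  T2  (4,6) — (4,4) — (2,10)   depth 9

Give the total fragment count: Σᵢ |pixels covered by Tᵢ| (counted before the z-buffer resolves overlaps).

T0:
  degenerate (2·area = 0) — covers nothing
T1:
  2·area = 16
  edge (2, 10)→(0, 0): d=(-2,-10) inclusive
  edge (0, 0)→(2, 2): d=(2,2) inclusive
  edge (2, 2)→(2, 10): d=(0,8) inclusive
    (0,0)@(1, 1): e=[8,0,8] → #  [on edge]
    (1,0)@(3, 1): e=[28,-4,-8] → ·
    (0,1)@(1, 3): e=[4,4,8] → #
    (1,1)@(3, 3): e=[24,0,-8] → ·  [on edge]
    (0,2)@(1, 5): e=[0,8,8] → #  [on edge]
    (1,2)@(3, 5): e=[20,4,-8] → ·
    (2,2)@(5, 5): e=[40,0,-24] → ·  [on edge]
    (0,3)@(1, 7): e=[-4,12,8] → ·
    (3,3)@(7, 7): e=[56,0,-40] → ·  [on edge]
    (4,4)@(9, 9): e=[72,0,-56] → ·  [on edge]
    (5,5)@(11, 11): e=[88,0,-72] → ·  [on edge]
  covered (3 px):
    # · · · · ·
    # · · · · ·
    # · · · · ·
    · · · · · ·
    · · · · · ·
    · · · · · ·
T2:
  2·area = 4  (B↔C swapped to make it positive)
  edge (4, 6)→(2, 10): d=(-2,4) inclusive
  edge (2, 10)→(4, 4): d=(2,-6) inclusive
  edge (4, 4)→(4, 6): d=(0,2) inclusive
    (2,0)@(5, 1): e=[6,0,-2] → ·  [on edge]
    (1,3)@(3, 7): e=[2,0,2] → #  [on edge]
    (2,3)@(5, 7): e=[-6,12,-2] → ·
    (1,4)@(3, 9): e=[-2,4,2] → ·
  covered (1 px):
    · · · · · ·
    · · · · · ·
    · · · · · ·
    · # · · · ·
    · · · · · ·
    · · · · · ·

Final: 4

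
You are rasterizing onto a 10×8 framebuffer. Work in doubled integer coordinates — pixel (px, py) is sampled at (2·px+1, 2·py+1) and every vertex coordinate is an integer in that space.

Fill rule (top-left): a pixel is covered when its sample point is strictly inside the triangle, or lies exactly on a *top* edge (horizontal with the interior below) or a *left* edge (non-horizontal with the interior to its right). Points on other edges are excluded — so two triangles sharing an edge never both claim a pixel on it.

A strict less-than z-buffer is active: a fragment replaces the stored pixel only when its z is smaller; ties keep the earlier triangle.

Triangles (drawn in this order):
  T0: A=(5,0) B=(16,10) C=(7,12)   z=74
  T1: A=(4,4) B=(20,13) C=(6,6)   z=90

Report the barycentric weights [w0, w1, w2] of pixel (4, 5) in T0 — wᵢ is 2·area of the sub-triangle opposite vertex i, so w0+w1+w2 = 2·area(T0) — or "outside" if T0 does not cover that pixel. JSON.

T0:
  2·area = 112
  edge (5, 0)→(16, 10): d=(11,10) right/bottom  bias=-1
  edge (16, 10)→(7, 12): d=(-9,2) right/bottom  bias=-1
  edge (7, 12)→(5, 0): d=(-2,-12) top-left  bias=+0
    (3,1)@(7, 3): e=[13,81,18] → █
    (4,1)@(9, 3): e=[-7,77,42] → ·
    (3,2)@(7, 5): e=[35,63,14] → █
    (4,2)@(9, 5): e=[15,59,38] → █
    (5,2)@(11, 5): e=[-5,55,62] → ·
    (3,3)@(7, 7): e=[57,45,10] → █
    (5,3)@(11, 7): e=[17,37,58] → █
    (6,3)@(13, 7): e=[-3,33,82] → ·
    (3,4)@(7, 9): e=[79,27,6] → █
    (6,4)@(13, 9): e=[19,15,78] → █
    (7,4)@(15, 9): e=[-1,11,102] → ·
    (3,5)@(7, 11): e=[101,9,2] → █
  covered (13 px):
    · · · · · · · · · ·
    · · · █ · · · · · ·
    · · · █ █ · · · · ·
    · · · █ █ █ · · · ·
    · · · █ █ █ █ · · ·
    · · · █ █ █ · · · ·
    · · · · · · · · · ·
    · · · · · · · · · ·
T1:
  2·area = 14
  edge (4, 4)→(20, 13): d=(16,9) right/bottom  bias=-1
  edge (20, 13)→(6, 6): d=(-14,-7) top-left  bias=+0
  edge (6, 6)→(4, 4): d=(-2,-2) top-left  bias=+0
    (0,0)@(1, 1): e=[-21,35,0] → ·  [on edge]
    (1,1)@(3, 3): e=[-7,21,0] → ·  [on edge]
    (2,2)@(5, 5): e=[7,7,0] → █  [on edge]
    (3,2)@(7, 5): e=[-11,21,4] → ·
    (2,3)@(5, 7): e=[39,-21,-4] → ·
    (3,3)@(7, 7): e=[21,-7,0] → ·  [on edge]
    (4,3)@(9, 7): e=[3,7,4] → █
    (5,3)@(11, 7): e=[-15,21,8] → ·
    (4,4)@(9, 9): e=[35,-21,0] → ·  [on edge]
    (5,5)@(11, 11): e=[49,-35,0] → ·  [on edge]
    (6,6)@(13, 13): e=[63,-49,0] → ·  [on edge]
    (7,7)@(15, 15): e=[77,-63,0] → ·  [on edge]
  covered (2 px):
    · · · · · · · · · ·
    · · · · · · · · · ·
    · · █ · · · · · · ·
    · · · · █ · · · · ·
    · · · · · · · · · ·
    · · · · · · · · · ·
    · · · · · · · · · ·
    · · · · · · · · · ·

Answer: [5,26,81]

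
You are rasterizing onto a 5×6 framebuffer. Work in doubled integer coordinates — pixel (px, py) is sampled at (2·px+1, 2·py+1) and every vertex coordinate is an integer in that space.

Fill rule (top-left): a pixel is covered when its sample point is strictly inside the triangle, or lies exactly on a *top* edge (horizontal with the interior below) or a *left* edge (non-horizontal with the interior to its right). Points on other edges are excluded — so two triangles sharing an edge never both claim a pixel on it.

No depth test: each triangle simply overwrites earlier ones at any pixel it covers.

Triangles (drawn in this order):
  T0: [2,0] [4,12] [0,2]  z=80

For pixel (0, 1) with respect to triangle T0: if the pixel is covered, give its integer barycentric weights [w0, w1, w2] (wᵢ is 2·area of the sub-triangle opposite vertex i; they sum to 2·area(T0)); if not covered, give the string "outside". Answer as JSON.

T0:
  2·area = 28
  edge (2, 0)→(4, 12): d=(2,12) right/bottom  bias=-1
  edge (4, 12)→(0, 2): d=(-4,-10) top-left  bias=+0
  edge (0, 2)→(2, 0): d=(2,-2) top-left  bias=+0
    (0,0)@(1, 1): e=[14,14,0] → X  [on edge]
    (1,0)@(3, 1): e=[-10,34,4] → .
    (0,1)@(1, 3): e=[18,6,4] → X
    (1,1)@(3, 3): e=[-6,26,8] → .
    (0,2)@(1, 5): e=[22,-2,8] → .
    (1,3)@(3, 7): e=[2,10,16] → X
    (2,3)@(5, 7): e=[-22,30,20] → .
    (1,4)@(3, 9): e=[6,2,20] → X
    (2,4)@(5, 9): e=[-18,22,24] → .
    (1,5)@(3, 11): e=[10,-6,24] → .
  covered (4 px):
    X . . . .
    X . . . .
    . . . . .
    . X . . .
    . X . . .
    . . . . .

Answer: [6,4,18]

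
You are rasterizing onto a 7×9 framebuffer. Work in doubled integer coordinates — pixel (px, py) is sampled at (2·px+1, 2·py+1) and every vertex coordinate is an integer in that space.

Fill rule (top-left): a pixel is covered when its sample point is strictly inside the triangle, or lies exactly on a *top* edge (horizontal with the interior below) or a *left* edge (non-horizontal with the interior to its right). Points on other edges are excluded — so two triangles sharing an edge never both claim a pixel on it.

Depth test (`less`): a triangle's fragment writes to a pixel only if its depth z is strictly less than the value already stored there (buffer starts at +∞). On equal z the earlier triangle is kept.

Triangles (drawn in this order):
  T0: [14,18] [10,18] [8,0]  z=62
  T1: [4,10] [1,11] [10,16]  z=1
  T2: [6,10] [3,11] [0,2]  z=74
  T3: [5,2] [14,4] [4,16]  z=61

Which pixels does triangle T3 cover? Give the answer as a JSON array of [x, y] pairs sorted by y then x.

T0:
  2·area = 72
  edge (14, 18)→(10, 18): d=(-4,0) right/bottom  bias=-1
  edge (10, 18)→(8, 0): d=(-2,-18) top-left  bias=+0
  edge (8, 0)→(14, 18): d=(6,18) right/bottom  bias=-1
    (4,1)@(9, 3): e=[60,12,0] → ·  [on edge]
    (4,2)@(9, 5): e=[52,8,12] → █
    (5,2)@(11, 5): e=[52,44,-24] → ·
    (4,3)@(9, 7): e=[44,4,24] → █
    (5,3)@(11, 7): e=[44,40,-12] → ·
    (4,4)@(9, 9): e=[36,0,36] → █  [on edge]
    (5,4)@(11, 9): e=[36,36,0] → ·  [on edge]
    (4,5)@(9, 11): e=[28,-4,48] → ·
    (5,5)@(11, 11): e=[28,32,12] → █
    (6,5)@(13, 11): e=[28,68,-24] → ·
    (5,6)@(11, 13): e=[20,28,24] → █
    (6,6)@(13, 13): e=[20,64,-12] → ·
    (6,7)@(13, 15): e=[12,60,0] → ·  [on edge]
  covered (8 px):
    · · · · · · ·
    · · · · · · ·
    · · · · █ · ·
    · · · · █ · ·
    · · · · █ · ·
    · · · · · █ ·
    · · · · · █ ·
    · · · · · █ ·
    · · · · · █ █
T1:
  2·area = 24  (B↔C swapped to make it positive)
  edge (4, 10)→(10, 16): d=(6,6) right/bottom  bias=-1
  edge (10, 16)→(1, 11): d=(-9,-5) top-left  bias=+0
  edge (1, 11)→(4, 10): d=(3,-1) top-left  bias=+0
    (0,3)@(1, 7): e=[0,36,-12] → ·  [on edge]
    (6,3)@(13, 7): e=[-72,96,0] → ·  [on edge]
    (1,4)@(3, 9): e=[0,28,-4] → ·  [on edge]
    (3,4)@(7, 9): e=[-24,48,0] → ·  [on edge]
    (0,5)@(1, 11): e=[24,0,0] → █  [on edge]
    (1,5)@(3, 11): e=[12,10,2] → █
    (2,5)@(5, 11): e=[0,20,4] → ·  [on edge]
    (0,6)@(1, 13): e=[36,-18,6] → ·
    (1,6)@(3, 13): e=[24,-8,8] → ·
    (2,6)@(5, 13): e=[12,2,10] → █
    (3,6)@(7, 13): e=[0,12,12] → ·  [on edge]
    (2,7)@(5, 15): e=[24,-16,16] → ·
    (4,7)@(9, 15): e=[0,4,20] → ·  [on edge]
    (5,8)@(11, 17): e=[0,-4,28] → ·  [on edge]
  covered (3 px):
    · · · · · · ·
    · · · · · · ·
    · · · · · · ·
    · · · · · · ·
    · · · · · · ·
    █ █ · · · · ·
    · · █ · · · ·
    · · · · · · ·
    · · · · · · ·
T2:
  2·area = 30
  edge (6, 10)→(3, 11): d=(-3,1) right/bottom  bias=-1
  edge (3, 11)→(0, 2): d=(-3,-9) top-left  bias=+0
  edge (0, 2)→(6, 10): d=(6,8) right/bottom  bias=-1
    (0,2)@(1, 5): e=[20,0,10] → █  [on edge]
    (1,2)@(3, 5): e=[18,18,-6] → ·
    (0,3)@(1, 7): e=[14,-6,22] → ·
    (1,3)@(3, 7): e=[12,12,6] → █
    (2,3)@(5, 7): e=[10,30,-10] → ·
    (1,4)@(3, 9): e=[6,6,18] → █
    (2,4)@(5, 9): e=[4,24,2] → █
    (3,4)@(7, 9): e=[2,42,-14] → ·
    (4,4)@(9, 9): e=[0,60,-30] → ·  [on edge]
    (1,5)@(3, 11): e=[0,0,30] → ·  [on edge]
    (2,5)@(5, 11): e=[-2,18,14] → ·
    (2,8)@(5, 17): e=[-20,0,50] → ·  [on edge]
  covered (4 px):
    · · · · · · ·
    · · · · · · ·
    █ · · · · · ·
    · █ · · · · ·
    · █ █ · · · ·
    · · · · · · ·
    · · · · · · ·
    · · · · · · ·
    · · · · · · ·
T3:
  2·area = 128
  edge (5, 2)→(14, 4): d=(9,2) right/bottom  bias=-1
  edge (14, 4)→(4, 16): d=(-10,12) right/bottom  bias=-1
  edge (4, 16)→(5, 2): d=(1,-14) top-left  bias=+0
    (2,1)@(5, 3): e=[9,118,1] → █
    (3,1)@(7, 3): e=[5,94,29] → █
    (4,1)@(9, 3): e=[1,70,57] → █
    (5,1)@(11, 3): e=[-3,46,85] → ·
    (2,2)@(5, 5): e=[27,98,3] → █
    (5,2)@(11, 5): e=[15,26,87] → █
    (6,2)@(13, 5): e=[11,2,115] → █
    (2,3)@(5, 7): e=[45,78,5] → █
    (6,3)@(13, 7): e=[29,-18,117] → ·
    (2,4)@(5, 9): e=[63,58,7] → █
    (5,4)@(11, 9): e=[51,-14,91] → ·
    (2,5)@(5, 11): e=[81,38,9] → █
  covered (18 px):
    · · · · · · ·
    · · █ █ █ · ·
    · · █ █ █ █ █
    · · █ █ █ █ ·
    · · █ █ █ · ·
    · · █ █ · · ·
    · · █ · · · ·
    · · · · · · ·
    · · · · · · ·

Result: [[2,1],[3,1],[4,1],[2,2],[3,2],[4,2],[5,2],[6,2],[2,3],[3,3],[4,3],[5,3],[2,4],[3,4],[4,4],[2,5],[3,5],[2,6]]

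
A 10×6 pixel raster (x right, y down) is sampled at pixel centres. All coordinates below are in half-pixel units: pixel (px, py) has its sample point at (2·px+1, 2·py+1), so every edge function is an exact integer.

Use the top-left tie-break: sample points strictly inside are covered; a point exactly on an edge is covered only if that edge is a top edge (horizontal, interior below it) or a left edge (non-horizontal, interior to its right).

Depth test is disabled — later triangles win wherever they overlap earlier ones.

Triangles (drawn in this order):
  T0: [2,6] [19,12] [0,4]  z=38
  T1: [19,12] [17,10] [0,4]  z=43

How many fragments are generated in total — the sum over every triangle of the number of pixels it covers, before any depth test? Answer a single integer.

T0:
  2·area = 22  (B↔C swapped to make it positive)
  edge (2, 6)→(0, 4): d=(-2,-2) top-left  bias=+0
  edge (0, 4)→(19, 12): d=(19,8) right/bottom  bias=-1
  edge (19, 12)→(2, 6): d=(-17,-6) top-left  bias=+0
    (0,2)@(1, 5): e=[0,11,11] → X  [on edge]
    (1,2)@(3, 5): e=[4,-5,23] → .
    (0,3)@(1, 7): e=[-4,49,-23] → .
    (1,3)@(3, 7): e=[0,33,-11] → .  [on edge]
    (2,3)@(5, 7): e=[4,17,1] → X
    (3,3)@(7, 7): e=[8,1,13] → X
    (4,3)@(9, 7): e=[12,-15,25] → .
    (2,4)@(5, 9): e=[0,55,-33] → .  [on edge]
    (3,4)@(7, 9): e=[4,39,-21] → .
    (5,4)@(11, 9): e=[12,7,3] → X
    (6,4)@(13, 9): e=[16,-9,15] → .
    (3,5)@(7, 11): e=[0,77,-55] → .  [on edge]
  covered (4 px):
    . . . . . . . . . .
    . . . . . . . . . .
    X . . . . . . . . .
    . . X X . . . . . .
    . . . . . X . . . .
    . . . . . . . . . .
T1:
  2·area = 22  (B↔C swapped to make it positive)
  edge (19, 12)→(0, 4): d=(-19,-8) top-left  bias=+0
  edge (0, 4)→(17, 10): d=(17,6) right/bottom  bias=-1
  edge (17, 10)→(19, 12): d=(2,2) right/bottom  bias=-1
    (6,4)@(13, 9): e=[9,7,6] → X
    (7,4)@(15, 9): e=[25,-5,2] → .
    (6,5)@(13, 11): e=[-29,41,10] → .
    (8,5)@(17, 11): e=[3,17,2] → X
    (9,5)@(19, 11): e=[19,5,-2] → .
  covered (2 px):
    . . . . . . . . . .
    . . . . . . . . . .
    . . . . . . . . . .
    . . . . . . . . . .
    . . . . . . X . . .
    . . . . . . . . X .

Result: 6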